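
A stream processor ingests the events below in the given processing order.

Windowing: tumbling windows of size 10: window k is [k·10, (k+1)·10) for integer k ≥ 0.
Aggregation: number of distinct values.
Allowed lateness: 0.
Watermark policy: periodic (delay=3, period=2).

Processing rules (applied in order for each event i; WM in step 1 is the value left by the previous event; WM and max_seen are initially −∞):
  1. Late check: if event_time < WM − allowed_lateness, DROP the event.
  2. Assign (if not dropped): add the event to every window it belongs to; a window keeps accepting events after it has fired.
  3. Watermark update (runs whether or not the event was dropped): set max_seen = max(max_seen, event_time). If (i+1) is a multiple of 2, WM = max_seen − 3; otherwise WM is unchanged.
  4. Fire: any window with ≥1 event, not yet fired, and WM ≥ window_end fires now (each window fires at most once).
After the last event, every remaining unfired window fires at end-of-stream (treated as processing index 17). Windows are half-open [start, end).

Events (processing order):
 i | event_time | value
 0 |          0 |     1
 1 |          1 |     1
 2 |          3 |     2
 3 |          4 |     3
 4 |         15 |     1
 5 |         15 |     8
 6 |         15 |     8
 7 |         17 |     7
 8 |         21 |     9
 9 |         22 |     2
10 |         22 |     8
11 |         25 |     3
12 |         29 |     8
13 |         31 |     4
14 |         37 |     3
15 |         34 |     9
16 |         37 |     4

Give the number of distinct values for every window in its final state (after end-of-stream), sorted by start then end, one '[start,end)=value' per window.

i=0 t=0 v=1: → [0,10); WM=−∞
i=1 t=1 v=1: → [0,10); WM=-2
i=2 t=3 v=2: → [0,10); WM=-2
i=3 t=4 v=3: → [0,10); WM=1
i=4 t=15 v=1: → [10,20); WM=1
i=5 t=15 v=8: → [10,20); WM=12; [0,10) fires=3
i=6 t=15 v=8: → [10,20); WM=12
i=7 t=17 v=7: → [10,20); WM=14
i=8 t=21 v=9: → [20,30); WM=14
i=9 t=22 v=2: → [20,30); WM=19
i=10 t=22 v=8: → [20,30); WM=19
i=11 t=25 v=3: → [20,30); WM=22; [10,20) fires=3
i=12 t=29 v=8: → [20,30); WM=22
i=13 t=31 v=4: → [30,40); WM=28
i=14 t=37 v=3: → [30,40); WM=28
i=15 t=34 v=9: → [30,40); WM=34; [20,30) fires=4
i=16 t=37 v=4: → [30,40); WM=34

[0,10)=3 [10,20)=3 [20,30)=4 [30,40)=3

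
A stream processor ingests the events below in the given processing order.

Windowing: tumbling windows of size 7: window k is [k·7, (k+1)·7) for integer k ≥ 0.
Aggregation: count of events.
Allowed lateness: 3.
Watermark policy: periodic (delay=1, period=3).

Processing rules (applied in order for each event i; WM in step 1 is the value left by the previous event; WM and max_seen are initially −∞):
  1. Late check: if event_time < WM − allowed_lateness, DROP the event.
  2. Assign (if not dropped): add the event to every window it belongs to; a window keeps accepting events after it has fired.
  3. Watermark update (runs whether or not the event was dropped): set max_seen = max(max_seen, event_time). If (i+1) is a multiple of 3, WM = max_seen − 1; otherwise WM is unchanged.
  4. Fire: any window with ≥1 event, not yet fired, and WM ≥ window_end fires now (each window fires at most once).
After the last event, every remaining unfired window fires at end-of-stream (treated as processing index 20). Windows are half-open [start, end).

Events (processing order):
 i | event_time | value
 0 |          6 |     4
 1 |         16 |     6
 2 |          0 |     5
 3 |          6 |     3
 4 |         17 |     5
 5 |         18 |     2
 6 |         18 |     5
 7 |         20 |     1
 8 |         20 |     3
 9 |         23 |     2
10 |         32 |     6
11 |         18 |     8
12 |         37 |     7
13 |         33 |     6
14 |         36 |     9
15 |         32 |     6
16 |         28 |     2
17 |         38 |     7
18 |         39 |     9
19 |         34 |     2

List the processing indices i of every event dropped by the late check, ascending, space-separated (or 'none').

i=0 t=6 v=4: → [0,7); WM=−∞
i=1 t=16 v=6: → [14,21); WM=−∞
i=2 t=0 v=5: → [0,7); WM=15; [0,7) fires=2
i=3 t=6 v=3: DROP (t<15-3); WM=15
i=4 t=17 v=5: → [14,21); WM=15
i=5 t=18 v=2: → [14,21); WM=17
i=6 t=18 v=5: → [14,21); WM=17
i=7 t=20 v=1: → [14,21); WM=17
i=8 t=20 v=3: → [14,21); WM=19
i=9 t=23 v=2: → [21,28); WM=19
i=10 t=32 v=6: → [28,35); WM=19
i=11 t=18 v=8: → [14,21); WM=31; [14,21) fires=7 [21,28) fires=1
i=12 t=37 v=7: → [35,42); WM=31
i=13 t=33 v=6: → [28,35); WM=31
i=14 t=36 v=9: → [35,42); WM=36; [28,35) fires=2
i=15 t=32 v=6: DROP (t<36-3); WM=36
i=16 t=28 v=2: DROP (t<36-3); WM=36
i=17 t=38 v=7: → [35,42); WM=37
i=18 t=39 v=9: → [35,42); WM=37
i=19 t=34 v=2: → [28,35); WM=37

3 15 16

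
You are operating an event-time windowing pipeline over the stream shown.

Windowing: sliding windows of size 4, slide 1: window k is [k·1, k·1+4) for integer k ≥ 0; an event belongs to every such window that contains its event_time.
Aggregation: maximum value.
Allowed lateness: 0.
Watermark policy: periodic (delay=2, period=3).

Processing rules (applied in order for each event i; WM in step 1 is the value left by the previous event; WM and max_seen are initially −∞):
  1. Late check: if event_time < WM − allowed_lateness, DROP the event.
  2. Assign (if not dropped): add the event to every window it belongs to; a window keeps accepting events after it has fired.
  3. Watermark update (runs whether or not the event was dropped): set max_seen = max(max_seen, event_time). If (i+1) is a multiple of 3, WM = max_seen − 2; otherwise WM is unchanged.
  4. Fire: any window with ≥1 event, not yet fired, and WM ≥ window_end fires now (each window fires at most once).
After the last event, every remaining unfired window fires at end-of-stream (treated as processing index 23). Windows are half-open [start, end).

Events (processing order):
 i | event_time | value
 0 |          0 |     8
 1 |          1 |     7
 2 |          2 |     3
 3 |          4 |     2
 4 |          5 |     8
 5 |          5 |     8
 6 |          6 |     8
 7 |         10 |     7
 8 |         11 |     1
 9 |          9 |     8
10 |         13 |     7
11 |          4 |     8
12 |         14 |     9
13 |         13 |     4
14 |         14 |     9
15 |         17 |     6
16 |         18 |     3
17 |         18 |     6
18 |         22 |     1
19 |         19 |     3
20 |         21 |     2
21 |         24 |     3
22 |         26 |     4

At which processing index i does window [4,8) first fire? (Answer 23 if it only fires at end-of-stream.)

8

i=0 t=0 v=8: → [0,4); WM=−∞
i=1 t=1 v=7: → [1,5),[0,4); WM=−∞
i=2 t=2 v=3: → [2,6),[1,5),[0,4); WM=0
i=3 t=4 v=2: → [4,8),[3,7),[2,6),[1,5); WM=0
i=4 t=5 v=8: → [5,9),[4,8),[3,7),[2,6); WM=0
i=5 t=5 v=8: → [5,9),[4,8),[3,7),[2,6); WM=3
i=6 t=6 v=8: → [6,10),[5,9),[4,8),[3,7); WM=3
i=7 t=10 v=7: → [10,14),[9,13),[8,12),[7,11); WM=3
i=8 t=11 v=1: → [11,15),[10,14),[9,13),[8,12); WM=9; [0,4) fires=8 [1,5) fires=7 [2,6) fires=8 [3,7) fires=8 [4,8) fires=8 [5,9) fires=8
i=9 t=9 v=8: → [9,13),[8,12),[7,11),[6,10); WM=9
i=10 t=13 v=7: → [13,17),[12,16),[11,15),[10,14); WM=9
i=11 t=4 v=8: DROP (t<9-0); WM=11; [6,10) fires=8 [7,11) fires=8
i=12 t=14 v=9: → [14,18),[13,17),[12,16),[11,15); WM=11
i=13 t=13 v=4: → [13,17),[12,16),[11,15),[10,14); WM=11
i=14 t=14 v=9: → [14,18),[13,17),[12,16),[11,15); WM=12; [8,12) fires=8
i=15 t=17 v=6: → [17,21),[16,20),[15,19),[14,18); WM=12
i=16 t=18 v=3: → [18,22),[17,21),[16,20),[15,19); WM=12
i=17 t=18 v=6: → [18,22),[17,21),[16,20),[15,19); WM=16; [9,13) fires=8 [10,14) fires=7 [11,15) fires=9 [12,16) fires=9
i=18 t=22 v=1: → [22,26),[21,25),[20,24),[19,23); WM=16
i=19 t=19 v=3: → [19,23),[18,22),[17,21),[16,20); WM=16
i=20 t=21 v=2: → [21,25),[20,24),[19,23),[18,22); WM=20; [13,17) fires=9 [14,18) fires=9 [15,19) fires=6 [16,20) fires=6
i=21 t=24 v=3: → [24,28),[23,27),[22,26),[21,25); WM=20
i=22 t=26 v=4: → [26,30),[25,29),[24,28),[23,27); WM=20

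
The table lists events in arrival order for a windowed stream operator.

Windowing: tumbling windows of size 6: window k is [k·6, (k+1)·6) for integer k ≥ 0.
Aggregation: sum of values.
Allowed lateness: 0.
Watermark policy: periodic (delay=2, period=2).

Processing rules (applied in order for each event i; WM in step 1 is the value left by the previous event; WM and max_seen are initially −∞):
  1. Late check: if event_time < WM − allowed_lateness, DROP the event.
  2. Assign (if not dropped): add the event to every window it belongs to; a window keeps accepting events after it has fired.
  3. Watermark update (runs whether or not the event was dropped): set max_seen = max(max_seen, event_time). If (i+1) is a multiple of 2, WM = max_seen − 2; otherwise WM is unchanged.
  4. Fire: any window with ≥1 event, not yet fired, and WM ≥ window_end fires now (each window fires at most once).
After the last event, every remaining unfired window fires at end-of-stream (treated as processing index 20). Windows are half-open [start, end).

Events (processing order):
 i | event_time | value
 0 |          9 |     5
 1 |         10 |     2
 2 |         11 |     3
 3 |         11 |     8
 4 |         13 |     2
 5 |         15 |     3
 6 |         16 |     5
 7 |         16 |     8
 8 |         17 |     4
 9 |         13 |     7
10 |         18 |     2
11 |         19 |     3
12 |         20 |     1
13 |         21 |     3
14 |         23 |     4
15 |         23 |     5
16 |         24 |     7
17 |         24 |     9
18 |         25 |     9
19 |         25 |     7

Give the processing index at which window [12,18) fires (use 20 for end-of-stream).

i=0 t=9 v=5: → [6,12); WM=−∞
i=1 t=10 v=2: → [6,12); WM=8
i=2 t=11 v=3: → [6,12); WM=8
i=3 t=11 v=8: → [6,12); WM=9
i=4 t=13 v=2: → [12,18); WM=9
i=5 t=15 v=3: → [12,18); WM=13; [6,12) fires=18
i=6 t=16 v=5: → [12,18); WM=13
i=7 t=16 v=8: → [12,18); WM=14
i=8 t=17 v=4: → [12,18); WM=14
i=9 t=13 v=7: DROP (t<14-0); WM=15
i=10 t=18 v=2: → [18,24); WM=15
i=11 t=19 v=3: → [18,24); WM=17
i=12 t=20 v=1: → [18,24); WM=17
i=13 t=21 v=3: → [18,24); WM=19; [12,18) fires=22
i=14 t=23 v=4: → [18,24); WM=19
i=15 t=23 v=5: → [18,24); WM=21
i=16 t=24 v=7: → [24,30); WM=21
i=17 t=24 v=9: → [24,30); WM=22
i=18 t=25 v=9: → [24,30); WM=22
i=19 t=25 v=7: → [24,30); WM=23

13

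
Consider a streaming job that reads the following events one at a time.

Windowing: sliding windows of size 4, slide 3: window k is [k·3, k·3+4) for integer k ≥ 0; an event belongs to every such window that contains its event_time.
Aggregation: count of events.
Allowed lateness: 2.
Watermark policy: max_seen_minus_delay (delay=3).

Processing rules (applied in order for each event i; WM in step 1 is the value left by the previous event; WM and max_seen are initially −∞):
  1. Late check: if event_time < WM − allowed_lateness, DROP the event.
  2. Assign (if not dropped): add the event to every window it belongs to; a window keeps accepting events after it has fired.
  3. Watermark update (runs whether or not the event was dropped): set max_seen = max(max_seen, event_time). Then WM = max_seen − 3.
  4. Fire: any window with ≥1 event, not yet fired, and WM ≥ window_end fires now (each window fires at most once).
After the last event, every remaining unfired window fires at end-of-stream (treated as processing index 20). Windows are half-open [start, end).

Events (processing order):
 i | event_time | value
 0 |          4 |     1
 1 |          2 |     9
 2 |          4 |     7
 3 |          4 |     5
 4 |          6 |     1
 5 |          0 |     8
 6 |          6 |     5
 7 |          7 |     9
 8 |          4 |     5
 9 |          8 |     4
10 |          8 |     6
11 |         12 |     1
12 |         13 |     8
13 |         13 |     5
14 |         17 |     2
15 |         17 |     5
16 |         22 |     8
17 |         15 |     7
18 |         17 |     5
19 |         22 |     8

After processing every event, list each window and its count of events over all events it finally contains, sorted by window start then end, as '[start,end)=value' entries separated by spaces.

[0,4)=1 [3,7)=6 [6,10)=5 [9,13)=1 [12,16)=3 [15,19)=3 [21,25)=2

i=0 t=4 v=1: → [3,7); WM=1
i=1 t=2 v=9: → [0,4); WM=1
i=2 t=4 v=7: → [3,7); WM=1
i=3 t=4 v=5: → [3,7); WM=1
i=4 t=6 v=1: → [6,10),[3,7); WM=3
i=5 t=0 v=8: DROP (t<3-2); WM=3
i=6 t=6 v=5: → [6,10),[3,7); WM=3
i=7 t=7 v=9: → [6,10); WM=4; [0,4) fires=1
i=8 t=4 v=5: → [3,7); WM=4
i=9 t=8 v=4: → [6,10); WM=5
i=10 t=8 v=6: → [6,10); WM=5
i=11 t=12 v=1: → [12,16),[9,13); WM=9; [3,7) fires=6
i=12 t=13 v=8: → [12,16); WM=10; [6,10) fires=5
i=13 t=13 v=5: → [12,16); WM=10
i=14 t=17 v=2: → [15,19); WM=14; [9,13) fires=1
i=15 t=17 v=5: → [15,19); WM=14
i=16 t=22 v=8: → [21,25); WM=19; [12,16) fires=3 [15,19) fires=2
i=17 t=15 v=7: DROP (t<19-2); WM=19
i=18 t=17 v=5: → [15,19); WM=19
i=19 t=22 v=8: → [21,25); WM=19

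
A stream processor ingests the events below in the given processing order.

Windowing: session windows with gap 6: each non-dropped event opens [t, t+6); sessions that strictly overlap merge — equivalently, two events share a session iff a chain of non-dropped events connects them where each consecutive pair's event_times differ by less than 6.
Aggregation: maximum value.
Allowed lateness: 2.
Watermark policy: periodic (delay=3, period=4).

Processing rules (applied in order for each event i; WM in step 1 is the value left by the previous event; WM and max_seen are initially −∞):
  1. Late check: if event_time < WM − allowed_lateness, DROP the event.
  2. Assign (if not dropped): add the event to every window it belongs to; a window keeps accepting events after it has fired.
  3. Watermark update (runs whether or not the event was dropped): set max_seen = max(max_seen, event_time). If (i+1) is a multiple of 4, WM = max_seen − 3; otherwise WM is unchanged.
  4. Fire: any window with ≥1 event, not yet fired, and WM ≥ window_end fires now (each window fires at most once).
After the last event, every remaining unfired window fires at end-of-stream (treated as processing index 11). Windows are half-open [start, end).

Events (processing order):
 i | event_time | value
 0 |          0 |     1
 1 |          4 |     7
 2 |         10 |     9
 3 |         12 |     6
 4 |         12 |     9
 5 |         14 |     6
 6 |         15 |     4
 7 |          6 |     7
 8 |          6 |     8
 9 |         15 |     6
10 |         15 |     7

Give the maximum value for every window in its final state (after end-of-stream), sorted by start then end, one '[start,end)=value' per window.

i=0 t=0 v=1: → [0,6); WM=−∞
i=1 t=4 v=7: → [0,10); WM=−∞
i=2 t=10 v=9: → [10,16); WM=−∞
i=3 t=12 v=6: → [10,18); WM=9
i=4 t=12 v=9: → [10,18); WM=9
i=5 t=14 v=6: → [10,20); WM=9
i=6 t=15 v=4: → [10,21); WM=9
i=7 t=6 v=7: DROP (t<9-2); WM=12
i=8 t=6 v=8: DROP (t<12-2); WM=12
i=9 t=15 v=6: → [10,21); WM=12
i=10 t=15 v=7: → [10,21); WM=12

[0,10)=7 [10,21)=9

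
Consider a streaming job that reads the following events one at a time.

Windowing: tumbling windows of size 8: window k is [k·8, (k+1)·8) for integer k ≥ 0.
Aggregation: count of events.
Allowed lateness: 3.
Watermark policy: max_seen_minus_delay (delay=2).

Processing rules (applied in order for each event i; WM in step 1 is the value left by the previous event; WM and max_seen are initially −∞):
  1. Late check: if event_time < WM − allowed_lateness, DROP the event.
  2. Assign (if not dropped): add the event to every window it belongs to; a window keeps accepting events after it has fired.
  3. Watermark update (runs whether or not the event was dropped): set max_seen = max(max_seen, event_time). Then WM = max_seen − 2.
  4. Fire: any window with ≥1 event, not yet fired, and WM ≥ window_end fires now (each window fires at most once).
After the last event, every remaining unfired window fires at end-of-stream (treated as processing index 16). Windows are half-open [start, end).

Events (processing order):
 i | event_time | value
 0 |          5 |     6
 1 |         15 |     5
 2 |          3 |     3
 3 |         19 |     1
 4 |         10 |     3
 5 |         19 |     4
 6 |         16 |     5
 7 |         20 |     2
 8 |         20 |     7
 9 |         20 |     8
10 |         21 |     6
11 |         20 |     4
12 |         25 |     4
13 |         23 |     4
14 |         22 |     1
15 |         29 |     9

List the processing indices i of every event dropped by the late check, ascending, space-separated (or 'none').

2 4

i=0 t=5 v=6: → [0,8); WM=3
i=1 t=15 v=5: → [8,16); WM=13; [0,8) fires=1
i=2 t=3 v=3: DROP (t<13-3); WM=13
i=3 t=19 v=1: → [16,24); WM=17; [8,16) fires=1
i=4 t=10 v=3: DROP (t<17-3); WM=17
i=5 t=19 v=4: → [16,24); WM=17
i=6 t=16 v=5: → [16,24); WM=17
i=7 t=20 v=2: → [16,24); WM=18
i=8 t=20 v=7: → [16,24); WM=18
i=9 t=20 v=8: → [16,24); WM=18
i=10 t=21 v=6: → [16,24); WM=19
i=11 t=20 v=4: → [16,24); WM=19
i=12 t=25 v=4: → [24,32); WM=23
i=13 t=23 v=4: → [16,24); WM=23
i=14 t=22 v=1: → [16,24); WM=23
i=15 t=29 v=9: → [24,32); WM=27; [16,24) fires=10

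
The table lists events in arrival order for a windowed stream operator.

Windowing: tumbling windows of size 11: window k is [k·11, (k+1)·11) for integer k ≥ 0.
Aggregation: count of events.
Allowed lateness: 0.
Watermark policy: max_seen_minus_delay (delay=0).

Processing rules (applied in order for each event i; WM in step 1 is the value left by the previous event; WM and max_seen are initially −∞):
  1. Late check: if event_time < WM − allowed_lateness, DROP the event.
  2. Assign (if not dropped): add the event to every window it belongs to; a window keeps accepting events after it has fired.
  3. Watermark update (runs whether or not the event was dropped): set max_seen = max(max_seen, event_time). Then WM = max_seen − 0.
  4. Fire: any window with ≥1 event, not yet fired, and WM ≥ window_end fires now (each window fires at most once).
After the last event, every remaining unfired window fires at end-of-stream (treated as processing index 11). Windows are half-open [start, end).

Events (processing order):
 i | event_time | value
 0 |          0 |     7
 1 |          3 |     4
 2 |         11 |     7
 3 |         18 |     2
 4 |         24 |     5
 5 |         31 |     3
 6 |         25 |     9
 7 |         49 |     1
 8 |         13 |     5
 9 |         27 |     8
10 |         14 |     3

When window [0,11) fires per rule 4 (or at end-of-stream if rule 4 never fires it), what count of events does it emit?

i=0 t=0 v=7: → [0,11); WM=0
i=1 t=3 v=4: → [0,11); WM=3
i=2 t=11 v=7: → [11,22); WM=11; [0,11) fires=2
i=3 t=18 v=2: → [11,22); WM=18
i=4 t=24 v=5: → [22,33); WM=24; [11,22) fires=2
i=5 t=31 v=3: → [22,33); WM=31
i=6 t=25 v=9: DROP (t<31-0); WM=31
i=7 t=49 v=1: → [44,55); WM=49; [22,33) fires=2
i=8 t=13 v=5: DROP (t<49-0); WM=49
i=9 t=27 v=8: DROP (t<49-0); WM=49
i=10 t=14 v=3: DROP (t<49-0); WM=49

2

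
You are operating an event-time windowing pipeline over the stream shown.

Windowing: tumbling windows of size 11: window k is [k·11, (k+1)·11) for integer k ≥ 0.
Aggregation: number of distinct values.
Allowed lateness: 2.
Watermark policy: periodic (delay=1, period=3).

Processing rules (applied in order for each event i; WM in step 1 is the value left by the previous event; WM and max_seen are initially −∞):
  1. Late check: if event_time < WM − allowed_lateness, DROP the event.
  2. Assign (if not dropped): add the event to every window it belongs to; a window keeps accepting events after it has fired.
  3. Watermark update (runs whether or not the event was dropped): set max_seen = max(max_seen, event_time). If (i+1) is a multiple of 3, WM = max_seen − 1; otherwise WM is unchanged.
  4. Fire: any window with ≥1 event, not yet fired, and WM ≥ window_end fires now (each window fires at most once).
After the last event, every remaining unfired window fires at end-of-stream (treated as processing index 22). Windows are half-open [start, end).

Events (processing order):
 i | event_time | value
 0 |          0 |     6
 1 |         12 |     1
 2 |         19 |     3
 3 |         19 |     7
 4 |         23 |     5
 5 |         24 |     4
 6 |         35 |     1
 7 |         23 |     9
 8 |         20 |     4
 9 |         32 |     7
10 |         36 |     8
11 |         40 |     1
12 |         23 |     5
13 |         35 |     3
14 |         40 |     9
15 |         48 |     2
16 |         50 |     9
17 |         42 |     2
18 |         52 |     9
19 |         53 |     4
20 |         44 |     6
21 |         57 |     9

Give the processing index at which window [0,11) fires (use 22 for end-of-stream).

i=0 t=0 v=6: → [0,11); WM=−∞
i=1 t=12 v=1: → [11,22); WM=−∞
i=2 t=19 v=3: → [11,22); WM=18; [0,11) fires=1
i=3 t=19 v=7: → [11,22); WM=18
i=4 t=23 v=5: → [22,33); WM=18
i=5 t=24 v=4: → [22,33); WM=23; [11,22) fires=3
i=6 t=35 v=1: → [33,44); WM=23
i=7 t=23 v=9: → [22,33); WM=23
i=8 t=20 v=4: DROP (t<23-2); WM=34; [22,33) fires=3
i=9 t=32 v=7: → [22,33); WM=34
i=10 t=36 v=8: → [33,44); WM=34
i=11 t=40 v=1: → [33,44); WM=39
i=12 t=23 v=5: DROP (t<39-2); WM=39
i=13 t=35 v=3: DROP (t<39-2); WM=39
i=14 t=40 v=9: → [33,44); WM=39
i=15 t=48 v=2: → [44,55); WM=39
i=16 t=50 v=9: → [44,55); WM=39
i=17 t=42 v=2: → [33,44); WM=49; [33,44) fires=4
i=18 t=52 v=9: → [44,55); WM=49
i=19 t=53 v=4: → [44,55); WM=49
i=20 t=44 v=6: DROP (t<49-2); WM=52
i=21 t=57 v=9: → [55,66); WM=52

2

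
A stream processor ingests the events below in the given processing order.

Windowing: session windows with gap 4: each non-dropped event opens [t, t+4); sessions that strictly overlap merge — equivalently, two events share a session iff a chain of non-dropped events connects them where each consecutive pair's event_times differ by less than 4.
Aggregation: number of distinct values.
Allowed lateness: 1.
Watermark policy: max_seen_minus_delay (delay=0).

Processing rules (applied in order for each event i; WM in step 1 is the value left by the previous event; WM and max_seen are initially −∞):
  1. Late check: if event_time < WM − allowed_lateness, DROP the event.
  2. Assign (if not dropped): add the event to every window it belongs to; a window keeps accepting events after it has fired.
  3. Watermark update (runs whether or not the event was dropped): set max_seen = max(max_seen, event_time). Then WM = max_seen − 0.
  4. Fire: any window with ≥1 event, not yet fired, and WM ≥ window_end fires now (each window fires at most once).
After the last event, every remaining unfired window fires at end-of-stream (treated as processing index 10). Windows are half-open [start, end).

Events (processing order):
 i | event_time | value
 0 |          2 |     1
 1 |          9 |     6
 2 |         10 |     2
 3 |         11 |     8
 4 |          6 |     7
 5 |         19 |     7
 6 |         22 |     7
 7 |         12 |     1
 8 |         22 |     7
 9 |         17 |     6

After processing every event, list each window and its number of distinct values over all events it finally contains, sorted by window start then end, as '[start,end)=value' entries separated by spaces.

[2,6)=1 [9,15)=3 [19,26)=1

i=0 t=2 v=1: → [2,6); WM=2
i=1 t=9 v=6: → [9,13); WM=9
i=2 t=10 v=2: → [9,14); WM=10
i=3 t=11 v=8: → [9,15); WM=11
i=4 t=6 v=7: DROP (t<11-1); WM=11
i=5 t=19 v=7: → [19,23); WM=19
i=6 t=22 v=7: → [19,26); WM=22
i=7 t=12 v=1: DROP (t<22-1); WM=22
i=8 t=22 v=7: → [19,26); WM=22
i=9 t=17 v=6: DROP (t<22-1); WM=22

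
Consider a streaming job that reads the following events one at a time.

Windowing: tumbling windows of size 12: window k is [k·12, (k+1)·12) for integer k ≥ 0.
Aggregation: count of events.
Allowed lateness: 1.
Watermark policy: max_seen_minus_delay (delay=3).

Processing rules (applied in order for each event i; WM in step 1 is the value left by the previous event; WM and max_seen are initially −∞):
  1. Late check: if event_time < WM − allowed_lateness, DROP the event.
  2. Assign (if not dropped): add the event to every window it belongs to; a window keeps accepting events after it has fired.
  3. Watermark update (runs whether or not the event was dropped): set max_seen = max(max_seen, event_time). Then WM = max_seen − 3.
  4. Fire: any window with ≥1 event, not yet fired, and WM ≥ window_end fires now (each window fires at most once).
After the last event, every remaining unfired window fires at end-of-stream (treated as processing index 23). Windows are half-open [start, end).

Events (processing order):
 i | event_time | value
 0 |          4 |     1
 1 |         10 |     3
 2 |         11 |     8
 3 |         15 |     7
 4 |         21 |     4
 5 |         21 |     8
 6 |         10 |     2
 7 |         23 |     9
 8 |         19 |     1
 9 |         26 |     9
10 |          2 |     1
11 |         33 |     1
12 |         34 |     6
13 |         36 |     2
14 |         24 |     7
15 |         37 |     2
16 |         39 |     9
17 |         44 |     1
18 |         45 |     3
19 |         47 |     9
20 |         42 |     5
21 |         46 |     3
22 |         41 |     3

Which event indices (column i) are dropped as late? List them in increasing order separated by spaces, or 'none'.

i=0 t=4 v=1: → [0,12); WM=1
i=1 t=10 v=3: → [0,12); WM=7
i=2 t=11 v=8: → [0,12); WM=8
i=3 t=15 v=7: → [12,24); WM=12; [0,12) fires=3
i=4 t=21 v=4: → [12,24); WM=18
i=5 t=21 v=8: → [12,24); WM=18
i=6 t=10 v=2: DROP (t<18-1); WM=18
i=7 t=23 v=9: → [12,24); WM=20
i=8 t=19 v=1: → [12,24); WM=20
i=9 t=26 v=9: → [24,36); WM=23
i=10 t=2 v=1: DROP (t<23-1); WM=23
i=11 t=33 v=1: → [24,36); WM=30; [12,24) fires=5
i=12 t=34 v=6: → [24,36); WM=31
i=13 t=36 v=2: → [36,48); WM=33
i=14 t=24 v=7: DROP (t<33-1); WM=33
i=15 t=37 v=2: → [36,48); WM=34
i=16 t=39 v=9: → [36,48); WM=36; [24,36) fires=3
i=17 t=44 v=1: → [36,48); WM=41
i=18 t=45 v=3: → [36,48); WM=42
i=19 t=47 v=9: → [36,48); WM=44
i=20 t=42 v=5: DROP (t<44-1); WM=44
i=21 t=46 v=3: → [36,48); WM=44
i=22 t=41 v=3: DROP (t<44-1); WM=44

6 10 14 20 22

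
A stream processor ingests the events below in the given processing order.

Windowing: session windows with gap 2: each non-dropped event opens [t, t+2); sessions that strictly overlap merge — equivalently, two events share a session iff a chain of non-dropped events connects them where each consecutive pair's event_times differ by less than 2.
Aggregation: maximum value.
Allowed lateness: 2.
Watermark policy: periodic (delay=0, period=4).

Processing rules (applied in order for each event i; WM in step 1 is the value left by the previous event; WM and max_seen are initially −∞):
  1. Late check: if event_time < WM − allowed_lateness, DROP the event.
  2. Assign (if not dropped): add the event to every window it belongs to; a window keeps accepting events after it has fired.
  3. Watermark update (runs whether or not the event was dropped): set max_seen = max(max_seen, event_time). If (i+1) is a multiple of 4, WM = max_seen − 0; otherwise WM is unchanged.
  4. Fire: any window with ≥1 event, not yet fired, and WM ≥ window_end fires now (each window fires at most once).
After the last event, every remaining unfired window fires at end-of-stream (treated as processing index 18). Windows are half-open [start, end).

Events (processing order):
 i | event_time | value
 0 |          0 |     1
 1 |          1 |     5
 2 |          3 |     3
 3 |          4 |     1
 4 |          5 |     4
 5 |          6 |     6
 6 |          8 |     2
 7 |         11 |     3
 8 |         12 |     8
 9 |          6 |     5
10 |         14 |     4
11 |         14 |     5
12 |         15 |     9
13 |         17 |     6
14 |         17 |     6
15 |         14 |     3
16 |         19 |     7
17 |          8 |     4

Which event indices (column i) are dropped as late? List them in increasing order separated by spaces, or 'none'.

9 17

i=0 t=0 v=1: → [0,2); WM=−∞
i=1 t=1 v=5: → [0,3); WM=−∞
i=2 t=3 v=3: → [3,5); WM=−∞
i=3 t=4 v=1: → [3,6); WM=4
i=4 t=5 v=4: → [3,7); WM=4
i=5 t=6 v=6: → [3,8); WM=4
i=6 t=8 v=2: → [8,10); WM=4
i=7 t=11 v=3: → [11,13); WM=11
i=8 t=12 v=8: → [11,14); WM=11
i=9 t=6 v=5: DROP (t<11-2); WM=11
i=10 t=14 v=4: → [14,16); WM=11
i=11 t=14 v=5: → [14,16); WM=14
i=12 t=15 v=9: → [14,17); WM=14
i=13 t=17 v=6: → [17,19); WM=14
i=14 t=17 v=6: → [17,19); WM=14
i=15 t=14 v=3: → [14,17); WM=17
i=16 t=19 v=7: → [19,21); WM=17
i=17 t=8 v=4: DROP (t<17-2); WM=17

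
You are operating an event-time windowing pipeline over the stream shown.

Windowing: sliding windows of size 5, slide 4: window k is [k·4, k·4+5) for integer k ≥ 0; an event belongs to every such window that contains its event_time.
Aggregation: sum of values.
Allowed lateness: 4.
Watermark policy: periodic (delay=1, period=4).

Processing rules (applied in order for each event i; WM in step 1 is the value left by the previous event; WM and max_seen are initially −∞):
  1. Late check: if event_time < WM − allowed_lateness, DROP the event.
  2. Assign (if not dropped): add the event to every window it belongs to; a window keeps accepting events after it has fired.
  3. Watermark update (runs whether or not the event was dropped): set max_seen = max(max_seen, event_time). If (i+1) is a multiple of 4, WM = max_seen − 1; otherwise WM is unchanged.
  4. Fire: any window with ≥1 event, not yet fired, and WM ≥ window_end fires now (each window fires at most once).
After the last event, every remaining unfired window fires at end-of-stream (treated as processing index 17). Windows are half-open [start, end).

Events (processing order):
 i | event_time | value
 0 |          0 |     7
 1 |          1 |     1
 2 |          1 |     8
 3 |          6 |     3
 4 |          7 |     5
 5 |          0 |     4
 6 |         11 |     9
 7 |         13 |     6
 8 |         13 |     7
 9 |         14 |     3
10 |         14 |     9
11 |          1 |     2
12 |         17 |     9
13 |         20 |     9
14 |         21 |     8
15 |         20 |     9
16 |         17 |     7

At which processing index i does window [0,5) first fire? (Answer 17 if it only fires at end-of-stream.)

i=0 t=0 v=7: → [0,5); WM=−∞
i=1 t=1 v=1: → [0,5); WM=−∞
i=2 t=1 v=8: → [0,5); WM=−∞
i=3 t=6 v=3: → [4,9); WM=5; [0,5) fires=16
i=4 t=7 v=5: → [4,9); WM=5
i=5 t=0 v=4: DROP (t<5-4); WM=5
i=6 t=11 v=9: → [8,13); WM=5
i=7 t=13 v=6: → [12,17); WM=12; [4,9) fires=8
i=8 t=13 v=7: → [12,17); WM=12
i=9 t=14 v=3: → [12,17); WM=12
i=10 t=14 v=9: → [12,17); WM=12
i=11 t=1 v=2: DROP (t<12-4); WM=13; [8,13) fires=9
i=12 t=17 v=9: → [16,21); WM=13
i=13 t=20 v=9: → [20,25),[16,21); WM=13
i=14 t=21 v=8: → [20,25); WM=13
i=15 t=20 v=9: → [20,25),[16,21); WM=20; [12,17) fires=25
i=16 t=17 v=7: → [16,21); WM=20

3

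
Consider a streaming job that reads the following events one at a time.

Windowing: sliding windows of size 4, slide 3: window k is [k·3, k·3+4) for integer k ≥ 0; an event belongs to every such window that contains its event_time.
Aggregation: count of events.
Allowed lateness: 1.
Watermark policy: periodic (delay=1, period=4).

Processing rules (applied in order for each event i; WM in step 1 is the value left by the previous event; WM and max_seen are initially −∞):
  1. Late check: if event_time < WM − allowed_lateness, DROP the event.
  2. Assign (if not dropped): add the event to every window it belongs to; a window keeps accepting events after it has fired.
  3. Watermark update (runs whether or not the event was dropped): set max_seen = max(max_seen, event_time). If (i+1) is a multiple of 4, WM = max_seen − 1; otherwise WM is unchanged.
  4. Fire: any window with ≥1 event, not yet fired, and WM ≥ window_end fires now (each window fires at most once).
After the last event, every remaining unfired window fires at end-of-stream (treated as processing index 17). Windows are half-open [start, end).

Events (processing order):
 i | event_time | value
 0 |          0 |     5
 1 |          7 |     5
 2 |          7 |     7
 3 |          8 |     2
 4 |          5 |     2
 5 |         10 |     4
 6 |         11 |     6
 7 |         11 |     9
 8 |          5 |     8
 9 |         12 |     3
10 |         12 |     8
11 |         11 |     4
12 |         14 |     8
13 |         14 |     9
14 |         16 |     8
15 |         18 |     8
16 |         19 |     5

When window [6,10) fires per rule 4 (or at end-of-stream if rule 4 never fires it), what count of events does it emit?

i=0 t=0 v=5: → [0,4); WM=−∞
i=1 t=7 v=5: → [6,10); WM=−∞
i=2 t=7 v=7: → [6,10); WM=−∞
i=3 t=8 v=2: → [6,10); WM=7; [0,4) fires=1
i=4 t=5 v=2: DROP (t<7-1); WM=7
i=5 t=10 v=4: → [9,13); WM=7
i=6 t=11 v=6: → [9,13); WM=7
i=7 t=11 v=9: → [9,13); WM=10; [6,10) fires=3
i=8 t=5 v=8: DROP (t<10-1); WM=10
i=9 t=12 v=3: → [12,16),[9,13); WM=10
i=10 t=12 v=8: → [12,16),[9,13); WM=10
i=11 t=11 v=4: → [9,13); WM=11
i=12 t=14 v=8: → [12,16); WM=11
i=13 t=14 v=9: → [12,16); WM=11
i=14 t=16 v=8: → [15,19); WM=11
i=15 t=18 v=8: → [18,22),[15,19); WM=17; [9,13) fires=6 [12,16) fires=4
i=16 t=19 v=5: → [18,22); WM=17

3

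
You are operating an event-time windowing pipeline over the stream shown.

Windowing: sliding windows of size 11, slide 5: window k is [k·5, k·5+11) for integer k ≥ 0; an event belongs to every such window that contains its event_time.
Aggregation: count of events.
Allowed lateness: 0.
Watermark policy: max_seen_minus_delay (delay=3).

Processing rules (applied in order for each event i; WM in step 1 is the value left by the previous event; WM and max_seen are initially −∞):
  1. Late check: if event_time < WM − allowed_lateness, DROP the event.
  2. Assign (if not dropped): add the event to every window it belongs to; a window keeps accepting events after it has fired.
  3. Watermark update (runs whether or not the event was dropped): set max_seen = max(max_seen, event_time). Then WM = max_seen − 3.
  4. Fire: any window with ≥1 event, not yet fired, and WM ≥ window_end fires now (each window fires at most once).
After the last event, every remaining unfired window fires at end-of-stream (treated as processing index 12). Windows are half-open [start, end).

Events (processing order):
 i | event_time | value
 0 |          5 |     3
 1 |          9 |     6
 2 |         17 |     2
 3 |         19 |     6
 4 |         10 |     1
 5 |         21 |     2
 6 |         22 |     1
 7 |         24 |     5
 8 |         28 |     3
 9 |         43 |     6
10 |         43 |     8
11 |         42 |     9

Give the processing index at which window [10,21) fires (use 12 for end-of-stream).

7

i=0 t=5 v=3: → [5,16),[0,11); WM=2
i=1 t=9 v=6: → [5,16),[0,11); WM=6
i=2 t=17 v=2: → [15,26),[10,21); WM=14; [0,11) fires=2
i=3 t=19 v=6: → [15,26),[10,21); WM=16; [5,16) fires=2
i=4 t=10 v=1: DROP (t<16-0); WM=16
i=5 t=21 v=2: → [20,31),[15,26); WM=18
i=6 t=22 v=1: → [20,31),[15,26); WM=19
i=7 t=24 v=5: → [20,31),[15,26); WM=21; [10,21) fires=2
i=8 t=28 v=3: → [25,36),[20,31); WM=25
i=9 t=43 v=6: → [40,51),[35,46); WM=40; [15,26) fires=5 [20,31) fires=4 [25,36) fires=1
i=10 t=43 v=8: → [40,51),[35,46); WM=40
i=11 t=42 v=9: → [40,51),[35,46); WM=40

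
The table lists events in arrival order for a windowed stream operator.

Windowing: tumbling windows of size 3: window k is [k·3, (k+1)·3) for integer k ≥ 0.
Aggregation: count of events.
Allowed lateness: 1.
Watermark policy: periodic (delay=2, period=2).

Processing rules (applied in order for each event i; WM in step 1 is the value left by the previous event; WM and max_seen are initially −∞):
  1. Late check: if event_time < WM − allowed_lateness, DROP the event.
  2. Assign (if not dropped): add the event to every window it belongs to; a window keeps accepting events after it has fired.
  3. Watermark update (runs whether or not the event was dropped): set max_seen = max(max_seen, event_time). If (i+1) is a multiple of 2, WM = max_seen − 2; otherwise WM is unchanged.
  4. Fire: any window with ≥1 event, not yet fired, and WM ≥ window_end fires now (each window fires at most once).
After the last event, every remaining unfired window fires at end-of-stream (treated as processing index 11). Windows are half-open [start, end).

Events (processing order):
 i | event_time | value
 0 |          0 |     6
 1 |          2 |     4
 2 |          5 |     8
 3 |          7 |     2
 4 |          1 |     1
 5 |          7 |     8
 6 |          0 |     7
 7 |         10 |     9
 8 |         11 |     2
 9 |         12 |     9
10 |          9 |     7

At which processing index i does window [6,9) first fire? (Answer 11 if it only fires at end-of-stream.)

9

i=0 t=0 v=6: → [0,3); WM=−∞
i=1 t=2 v=4: → [0,3); WM=0
i=2 t=5 v=8: → [3,6); WM=0
i=3 t=7 v=2: → [6,9); WM=5; [0,3) fires=2
i=4 t=1 v=1: DROP (t<5-1); WM=5
i=5 t=7 v=8: → [6,9); WM=5
i=6 t=0 v=7: DROP (t<5-1); WM=5
i=7 t=10 v=9: → [9,12); WM=8; [3,6) fires=1
i=8 t=11 v=2: → [9,12); WM=8
i=9 t=12 v=9: → [12,15); WM=10; [6,9) fires=2
i=10 t=9 v=7: → [9,12); WM=10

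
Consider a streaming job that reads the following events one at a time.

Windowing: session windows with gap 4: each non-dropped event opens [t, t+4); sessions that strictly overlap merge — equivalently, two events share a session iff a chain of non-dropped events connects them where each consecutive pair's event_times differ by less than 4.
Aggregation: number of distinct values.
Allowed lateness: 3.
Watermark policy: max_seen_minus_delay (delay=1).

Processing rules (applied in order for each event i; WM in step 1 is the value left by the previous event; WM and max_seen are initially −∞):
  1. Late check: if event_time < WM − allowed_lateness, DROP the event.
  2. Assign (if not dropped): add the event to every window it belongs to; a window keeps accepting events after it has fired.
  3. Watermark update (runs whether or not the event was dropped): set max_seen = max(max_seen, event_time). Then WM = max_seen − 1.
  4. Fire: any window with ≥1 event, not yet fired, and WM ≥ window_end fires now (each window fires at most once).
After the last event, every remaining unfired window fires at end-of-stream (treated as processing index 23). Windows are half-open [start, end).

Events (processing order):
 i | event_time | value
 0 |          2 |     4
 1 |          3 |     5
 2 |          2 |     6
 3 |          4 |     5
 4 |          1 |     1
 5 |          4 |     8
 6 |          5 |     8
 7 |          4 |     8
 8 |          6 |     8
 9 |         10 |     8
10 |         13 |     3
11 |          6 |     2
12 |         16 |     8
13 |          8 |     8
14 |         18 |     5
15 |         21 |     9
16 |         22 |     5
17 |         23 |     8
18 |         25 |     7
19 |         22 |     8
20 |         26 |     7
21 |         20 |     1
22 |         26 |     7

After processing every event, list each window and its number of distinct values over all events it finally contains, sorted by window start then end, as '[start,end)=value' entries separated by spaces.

[1,10)=5 [10,30)=5

i=0 t=2 v=4: → [2,6); WM=1
i=1 t=3 v=5: → [2,7); WM=2
i=2 t=2 v=6: → [2,7); WM=2
i=3 t=4 v=5: → [2,8); WM=3
i=4 t=1 v=1: → [1,8); WM=3
i=5 t=4 v=8: → [1,8); WM=3
i=6 t=5 v=8: → [1,9); WM=4
i=7 t=4 v=8: → [1,9); WM=4
i=8 t=6 v=8: → [1,10); WM=5
i=9 t=10 v=8: → [10,14); WM=9
i=10 t=13 v=3: → [10,17); WM=12
i=11 t=6 v=2: DROP (t<12-3); WM=12
i=12 t=16 v=8: → [10,20); WM=15
i=13 t=8 v=8: DROP (t<15-3); WM=15
i=14 t=18 v=5: → [10,22); WM=17
i=15 t=21 v=9: → [10,25); WM=20
i=16 t=22 v=5: → [10,26); WM=21
i=17 t=23 v=8: → [10,27); WM=22
i=18 t=25 v=7: → [10,29); WM=24
i=19 t=22 v=8: → [10,29); WM=24
i=20 t=26 v=7: → [10,30); WM=25
i=21 t=20 v=1: DROP (t<25-3); WM=25
i=22 t=26 v=7: → [10,30); WM=25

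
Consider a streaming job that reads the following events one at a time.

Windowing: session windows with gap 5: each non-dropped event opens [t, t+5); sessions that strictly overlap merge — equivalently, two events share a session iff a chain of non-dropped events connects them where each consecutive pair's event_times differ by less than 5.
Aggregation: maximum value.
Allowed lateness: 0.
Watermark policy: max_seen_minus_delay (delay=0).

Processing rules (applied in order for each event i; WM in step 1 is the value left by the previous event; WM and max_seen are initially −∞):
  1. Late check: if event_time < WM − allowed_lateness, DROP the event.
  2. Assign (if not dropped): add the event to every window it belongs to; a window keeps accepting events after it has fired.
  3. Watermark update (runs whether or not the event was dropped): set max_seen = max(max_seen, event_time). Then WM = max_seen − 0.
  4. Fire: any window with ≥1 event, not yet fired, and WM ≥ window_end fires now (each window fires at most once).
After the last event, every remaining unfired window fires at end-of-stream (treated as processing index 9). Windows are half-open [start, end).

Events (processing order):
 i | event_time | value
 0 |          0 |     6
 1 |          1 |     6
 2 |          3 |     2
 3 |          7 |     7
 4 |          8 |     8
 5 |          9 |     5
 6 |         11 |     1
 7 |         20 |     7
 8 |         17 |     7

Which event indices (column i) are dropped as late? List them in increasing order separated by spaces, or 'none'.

8

i=0 t=0 v=6: → [0,5); WM=0
i=1 t=1 v=6: → [0,6); WM=1
i=2 t=3 v=2: → [0,8); WM=3
i=3 t=7 v=7: → [0,12); WM=7
i=4 t=8 v=8: → [0,13); WM=8
i=5 t=9 v=5: → [0,14); WM=9
i=6 t=11 v=1: → [0,16); WM=11
i=7 t=20 v=7: → [20,25); WM=20
i=8 t=17 v=7: DROP (t<20-0); WM=20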